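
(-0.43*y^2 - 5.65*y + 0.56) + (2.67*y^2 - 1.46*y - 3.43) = 2.24*y^2 - 7.11*y - 2.87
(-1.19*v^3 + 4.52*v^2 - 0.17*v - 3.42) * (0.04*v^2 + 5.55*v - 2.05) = -0.0476*v^5 - 6.4237*v^4 + 27.5187*v^3 - 10.3463*v^2 - 18.6325*v + 7.011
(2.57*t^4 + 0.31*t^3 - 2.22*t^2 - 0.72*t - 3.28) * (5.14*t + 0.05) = 13.2098*t^5 + 1.7219*t^4 - 11.3953*t^3 - 3.8118*t^2 - 16.8952*t - 0.164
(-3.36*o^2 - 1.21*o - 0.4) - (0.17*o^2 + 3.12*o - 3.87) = -3.53*o^2 - 4.33*o + 3.47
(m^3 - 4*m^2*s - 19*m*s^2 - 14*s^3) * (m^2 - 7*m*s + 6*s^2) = m^5 - 11*m^4*s + 15*m^3*s^2 + 95*m^2*s^3 - 16*m*s^4 - 84*s^5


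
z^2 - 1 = (z - 1)*(z + 1)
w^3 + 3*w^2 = w^2*(w + 3)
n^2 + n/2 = n*(n + 1/2)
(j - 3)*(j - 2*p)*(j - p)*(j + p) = j^4 - 2*j^3*p - 3*j^3 - j^2*p^2 + 6*j^2*p + 2*j*p^3 + 3*j*p^2 - 6*p^3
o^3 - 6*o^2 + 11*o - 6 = (o - 3)*(o - 2)*(o - 1)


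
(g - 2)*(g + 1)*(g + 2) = g^3 + g^2 - 4*g - 4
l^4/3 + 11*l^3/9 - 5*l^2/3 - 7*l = l*(l/3 + 1)*(l - 7/3)*(l + 3)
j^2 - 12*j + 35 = (j - 7)*(j - 5)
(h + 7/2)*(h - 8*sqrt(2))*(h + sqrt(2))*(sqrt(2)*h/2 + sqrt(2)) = sqrt(2)*h^4/2 - 7*h^3 + 11*sqrt(2)*h^3/4 - 77*h^2/2 - 9*sqrt(2)*h^2/2 - 44*sqrt(2)*h - 49*h - 56*sqrt(2)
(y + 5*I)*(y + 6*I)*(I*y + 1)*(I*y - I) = -y^4 + y^3 - 10*I*y^3 + 19*y^2 + 10*I*y^2 - 19*y - 30*I*y + 30*I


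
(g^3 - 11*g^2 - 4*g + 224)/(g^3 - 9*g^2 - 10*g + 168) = (g - 8)/(g - 6)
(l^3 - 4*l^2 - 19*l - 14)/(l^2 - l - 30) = (-l^3 + 4*l^2 + 19*l + 14)/(-l^2 + l + 30)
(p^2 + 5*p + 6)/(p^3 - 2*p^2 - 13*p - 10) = (p + 3)/(p^2 - 4*p - 5)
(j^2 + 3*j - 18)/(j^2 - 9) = (j + 6)/(j + 3)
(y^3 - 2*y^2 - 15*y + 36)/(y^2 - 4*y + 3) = (y^2 + y - 12)/(y - 1)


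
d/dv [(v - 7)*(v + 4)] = 2*v - 3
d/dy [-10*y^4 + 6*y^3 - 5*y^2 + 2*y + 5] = -40*y^3 + 18*y^2 - 10*y + 2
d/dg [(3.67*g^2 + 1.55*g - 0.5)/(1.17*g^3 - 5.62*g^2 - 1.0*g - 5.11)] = (-4.2939*g^4 - 3.627*g^3 + 6.796*g^2 - 43.1274*g - 8.4205)/(1.3689*g^6 - 13.1508*g^5 + 29.2444*g^4 - 0.7174*g^3 + 58.4364*g^2 + 10.22*g + 26.1121)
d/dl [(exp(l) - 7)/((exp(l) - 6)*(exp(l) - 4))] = (-exp(2*l) + 14*exp(l) - 46)*exp(l)/(exp(4*l) - 20*exp(3*l) + 148*exp(2*l) - 480*exp(l) + 576)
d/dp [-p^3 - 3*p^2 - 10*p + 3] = -3*p^2 - 6*p - 10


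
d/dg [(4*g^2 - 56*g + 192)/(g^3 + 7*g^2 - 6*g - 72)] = 4*(-g^4 + 28*g^3 - 52*g^2 - 816*g + 1296)/(g^6 + 14*g^5 + 37*g^4 - 228*g^3 - 972*g^2 + 864*g + 5184)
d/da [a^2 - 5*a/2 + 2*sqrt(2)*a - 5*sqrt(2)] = 2*a - 5/2 + 2*sqrt(2)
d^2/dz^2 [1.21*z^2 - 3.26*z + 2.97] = 2.42000000000000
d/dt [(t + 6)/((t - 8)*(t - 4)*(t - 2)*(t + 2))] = (-3*t^4 + 188*t^2 - 336*t - 416)/(t^8 - 24*t^7 + 200*t^6 - 576*t^5 - 624*t^4 + 5760*t^3 - 4864*t^2 - 12288*t + 16384)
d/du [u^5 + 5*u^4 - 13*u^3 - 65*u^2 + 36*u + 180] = 5*u^4 + 20*u^3 - 39*u^2 - 130*u + 36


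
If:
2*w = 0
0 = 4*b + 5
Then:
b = -5/4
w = 0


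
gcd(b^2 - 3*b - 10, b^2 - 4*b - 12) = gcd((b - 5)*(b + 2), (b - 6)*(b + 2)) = b + 2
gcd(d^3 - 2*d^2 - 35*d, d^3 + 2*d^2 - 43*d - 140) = d^2 - 2*d - 35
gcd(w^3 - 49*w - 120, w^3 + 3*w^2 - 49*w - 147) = w + 3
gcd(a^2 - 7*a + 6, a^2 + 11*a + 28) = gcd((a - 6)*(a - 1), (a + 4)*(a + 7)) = 1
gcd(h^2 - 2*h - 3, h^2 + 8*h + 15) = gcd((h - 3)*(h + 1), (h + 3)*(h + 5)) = 1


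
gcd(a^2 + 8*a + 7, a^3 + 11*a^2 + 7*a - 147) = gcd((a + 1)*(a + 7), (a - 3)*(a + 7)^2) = a + 7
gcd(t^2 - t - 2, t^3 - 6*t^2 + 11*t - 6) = t - 2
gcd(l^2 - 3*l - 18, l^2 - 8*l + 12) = l - 6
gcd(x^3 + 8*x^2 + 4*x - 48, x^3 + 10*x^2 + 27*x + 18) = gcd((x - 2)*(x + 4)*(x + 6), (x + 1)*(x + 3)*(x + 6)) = x + 6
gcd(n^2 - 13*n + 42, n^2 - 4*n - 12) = n - 6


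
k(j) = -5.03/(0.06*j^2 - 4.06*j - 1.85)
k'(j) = -5.03*(4.06 - 0.12*j)/(0.06*j^2 - 4.06*j - 1.85)^2 = (0.6036*j - 20.4218)/(-0.06*j^2 + 4.06*j + 1.85)^2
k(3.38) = 0.34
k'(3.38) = -0.08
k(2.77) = 0.40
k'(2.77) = -0.12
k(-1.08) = -1.93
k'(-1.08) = -3.11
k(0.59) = 1.19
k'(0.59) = -1.12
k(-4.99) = -0.25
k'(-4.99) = -0.06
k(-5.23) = -0.24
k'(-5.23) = -0.05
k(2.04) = 0.51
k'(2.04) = -0.20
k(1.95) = 0.53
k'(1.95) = -0.21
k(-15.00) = -0.07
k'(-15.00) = -0.01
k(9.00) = 0.15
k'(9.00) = -0.01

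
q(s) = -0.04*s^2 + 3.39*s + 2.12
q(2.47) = 10.25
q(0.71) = 4.51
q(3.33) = 12.97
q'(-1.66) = 3.52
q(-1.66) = -3.62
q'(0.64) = 3.34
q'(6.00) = 2.91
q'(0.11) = 3.38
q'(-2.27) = 3.57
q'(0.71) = 3.33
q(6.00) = 21.02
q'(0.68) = 3.34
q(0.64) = 4.27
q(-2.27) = -5.78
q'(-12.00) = 4.35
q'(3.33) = 3.12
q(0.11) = 2.49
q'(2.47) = 3.19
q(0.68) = 4.41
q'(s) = 3.39 - 0.08*s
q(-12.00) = -44.32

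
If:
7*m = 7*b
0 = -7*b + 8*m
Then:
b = 0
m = 0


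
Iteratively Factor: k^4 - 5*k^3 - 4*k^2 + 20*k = (k - 5)*(k^3 - 4*k) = (k - 5)*(k - 2)*(k^2 + 2*k) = k*(k - 5)*(k - 2)*(k + 2)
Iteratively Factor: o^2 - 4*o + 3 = (o - 3)*(o - 1)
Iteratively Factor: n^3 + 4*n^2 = (n + 4)*(n^2) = n*(n + 4)*(n)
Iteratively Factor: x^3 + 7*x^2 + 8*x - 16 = (x - 1)*(x^2 + 8*x + 16) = (x - 1)*(x + 4)*(x + 4)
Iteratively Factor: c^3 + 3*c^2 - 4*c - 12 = (c + 2)*(c^2 + c - 6) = (c - 2)*(c + 2)*(c + 3)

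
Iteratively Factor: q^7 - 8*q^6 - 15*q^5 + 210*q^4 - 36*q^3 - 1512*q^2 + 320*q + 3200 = (q - 2)*(q^6 - 6*q^5 - 27*q^4 + 156*q^3 + 276*q^2 - 960*q - 1600) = (q - 5)*(q - 2)*(q^5 - q^4 - 32*q^3 - 4*q^2 + 256*q + 320) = (q - 5)*(q - 2)*(q + 2)*(q^4 - 3*q^3 - 26*q^2 + 48*q + 160) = (q - 5)*(q - 2)*(q + 2)*(q + 4)*(q^3 - 7*q^2 + 2*q + 40) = (q - 5)*(q - 2)*(q + 2)^2*(q + 4)*(q^2 - 9*q + 20) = (q - 5)^2*(q - 2)*(q + 2)^2*(q + 4)*(q - 4)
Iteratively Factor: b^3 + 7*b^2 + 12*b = (b + 3)*(b^2 + 4*b) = (b + 3)*(b + 4)*(b)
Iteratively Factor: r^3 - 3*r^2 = (r)*(r^2 - 3*r) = r*(r - 3)*(r)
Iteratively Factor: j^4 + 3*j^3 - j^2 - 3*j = (j - 1)*(j^3 + 4*j^2 + 3*j) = (j - 1)*(j + 3)*(j^2 + j) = (j - 1)*(j + 1)*(j + 3)*(j)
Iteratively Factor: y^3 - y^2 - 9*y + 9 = (y + 3)*(y^2 - 4*y + 3) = (y - 3)*(y + 3)*(y - 1)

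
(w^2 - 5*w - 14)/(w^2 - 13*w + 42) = (w + 2)/(w - 6)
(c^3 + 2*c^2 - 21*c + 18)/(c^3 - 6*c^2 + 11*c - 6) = (c + 6)/(c - 2)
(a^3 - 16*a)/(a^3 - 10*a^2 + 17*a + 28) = a*(a + 4)/(a^2 - 6*a - 7)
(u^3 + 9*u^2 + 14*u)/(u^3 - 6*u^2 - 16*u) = (u + 7)/(u - 8)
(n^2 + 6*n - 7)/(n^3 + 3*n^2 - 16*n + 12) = (n + 7)/(n^2 + 4*n - 12)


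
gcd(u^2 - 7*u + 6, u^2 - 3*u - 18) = u - 6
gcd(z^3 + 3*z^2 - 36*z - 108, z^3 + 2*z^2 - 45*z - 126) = z^2 + 9*z + 18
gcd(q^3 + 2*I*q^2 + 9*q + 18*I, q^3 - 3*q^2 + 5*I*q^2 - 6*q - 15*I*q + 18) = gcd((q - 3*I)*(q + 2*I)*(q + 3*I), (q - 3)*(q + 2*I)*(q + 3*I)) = q^2 + 5*I*q - 6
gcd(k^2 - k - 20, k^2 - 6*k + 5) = k - 5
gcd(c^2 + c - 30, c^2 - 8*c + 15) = c - 5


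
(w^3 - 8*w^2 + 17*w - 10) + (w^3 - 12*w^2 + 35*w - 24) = 2*w^3 - 20*w^2 + 52*w - 34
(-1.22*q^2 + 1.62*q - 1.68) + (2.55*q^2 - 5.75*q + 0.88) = 1.33*q^2 - 4.13*q - 0.8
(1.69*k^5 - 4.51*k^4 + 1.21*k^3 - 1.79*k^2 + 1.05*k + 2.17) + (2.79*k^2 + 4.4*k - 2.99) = 1.69*k^5 - 4.51*k^4 + 1.21*k^3 + 1.0*k^2 + 5.45*k - 0.82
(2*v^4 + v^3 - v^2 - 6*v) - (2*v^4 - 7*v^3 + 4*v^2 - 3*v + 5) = 8*v^3 - 5*v^2 - 3*v - 5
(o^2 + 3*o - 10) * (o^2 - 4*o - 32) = o^4 - o^3 - 54*o^2 - 56*o + 320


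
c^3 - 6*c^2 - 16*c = c*(c - 8)*(c + 2)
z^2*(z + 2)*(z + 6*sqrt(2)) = z^4 + 2*z^3 + 6*sqrt(2)*z^3 + 12*sqrt(2)*z^2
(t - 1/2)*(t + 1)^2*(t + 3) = t^4 + 9*t^3/2 + 9*t^2/2 - t/2 - 3/2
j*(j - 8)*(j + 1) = j^3 - 7*j^2 - 8*j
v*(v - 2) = v^2 - 2*v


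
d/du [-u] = -1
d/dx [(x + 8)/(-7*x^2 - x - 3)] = (-7*x^2 - x + (x + 8)*(14*x + 1) - 3)/(7*x^2 + x + 3)^2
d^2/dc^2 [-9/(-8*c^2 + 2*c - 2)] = 9*(-16*c^2 + 4*c + (8*c - 1)^2 - 4)/(4*c^2 - c + 1)^3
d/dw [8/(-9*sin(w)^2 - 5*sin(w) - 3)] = 8*(18*sin(w) + 5)*cos(w)/(9*sin(w)^2 + 5*sin(w) + 3)^2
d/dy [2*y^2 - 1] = 4*y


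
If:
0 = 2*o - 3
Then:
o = 3/2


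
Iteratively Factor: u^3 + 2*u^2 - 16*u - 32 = (u - 4)*(u^2 + 6*u + 8) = (u - 4)*(u + 2)*(u + 4)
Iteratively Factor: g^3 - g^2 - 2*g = (g - 2)*(g^2 + g) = (g - 2)*(g + 1)*(g)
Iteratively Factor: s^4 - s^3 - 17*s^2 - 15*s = (s + 3)*(s^3 - 4*s^2 - 5*s) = (s + 1)*(s + 3)*(s^2 - 5*s) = (s - 5)*(s + 1)*(s + 3)*(s)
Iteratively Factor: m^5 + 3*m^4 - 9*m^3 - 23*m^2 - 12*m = (m + 1)*(m^4 + 2*m^3 - 11*m^2 - 12*m) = (m + 1)*(m + 4)*(m^3 - 2*m^2 - 3*m) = (m - 3)*(m + 1)*(m + 4)*(m^2 + m) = (m - 3)*(m + 1)^2*(m + 4)*(m)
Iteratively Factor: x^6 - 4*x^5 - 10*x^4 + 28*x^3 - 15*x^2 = (x - 5)*(x^5 + x^4 - 5*x^3 + 3*x^2) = x*(x - 5)*(x^4 + x^3 - 5*x^2 + 3*x) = x*(x - 5)*(x - 1)*(x^3 + 2*x^2 - 3*x) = x^2*(x - 5)*(x - 1)*(x^2 + 2*x - 3) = x^2*(x - 5)*(x - 1)^2*(x + 3)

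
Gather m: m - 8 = m - 8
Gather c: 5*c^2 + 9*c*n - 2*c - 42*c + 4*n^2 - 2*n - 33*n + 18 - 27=5*c^2 + c*(9*n - 44) + 4*n^2 - 35*n - 9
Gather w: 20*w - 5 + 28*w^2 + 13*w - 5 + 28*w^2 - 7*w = 56*w^2 + 26*w - 10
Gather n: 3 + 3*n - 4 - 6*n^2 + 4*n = -6*n^2 + 7*n - 1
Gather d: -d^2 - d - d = -d^2 - 2*d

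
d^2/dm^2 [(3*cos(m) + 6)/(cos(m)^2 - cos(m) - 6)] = 3*(sin(m)^2 - 3*cos(m) + 1)/(cos(m) - 3)^3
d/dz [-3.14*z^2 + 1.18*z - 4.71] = 1.18 - 6.28*z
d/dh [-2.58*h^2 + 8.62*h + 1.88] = 8.62 - 5.16*h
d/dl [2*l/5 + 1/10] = 2/5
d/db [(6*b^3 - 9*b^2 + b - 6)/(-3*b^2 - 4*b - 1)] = (-18*b^4 - 48*b^3 + 21*b^2 - 18*b - 25)/(9*b^4 + 24*b^3 + 22*b^2 + 8*b + 1)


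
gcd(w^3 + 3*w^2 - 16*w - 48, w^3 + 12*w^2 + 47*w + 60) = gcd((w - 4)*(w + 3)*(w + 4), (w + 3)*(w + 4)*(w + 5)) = w^2 + 7*w + 12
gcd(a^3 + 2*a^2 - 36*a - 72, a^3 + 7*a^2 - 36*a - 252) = a^2 - 36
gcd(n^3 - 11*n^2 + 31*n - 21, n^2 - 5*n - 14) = n - 7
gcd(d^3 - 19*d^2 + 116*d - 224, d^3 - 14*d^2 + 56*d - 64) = d^2 - 12*d + 32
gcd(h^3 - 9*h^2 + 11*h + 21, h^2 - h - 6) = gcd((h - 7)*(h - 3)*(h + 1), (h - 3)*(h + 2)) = h - 3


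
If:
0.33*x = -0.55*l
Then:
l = -0.6*x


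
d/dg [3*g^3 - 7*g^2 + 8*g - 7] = 9*g^2 - 14*g + 8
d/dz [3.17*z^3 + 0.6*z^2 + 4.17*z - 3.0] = 9.51*z^2 + 1.2*z + 4.17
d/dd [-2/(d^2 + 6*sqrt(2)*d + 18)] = 4*(d + 3*sqrt(2))/(d^2 + 6*sqrt(2)*d + 18)^2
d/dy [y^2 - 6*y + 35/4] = 2*y - 6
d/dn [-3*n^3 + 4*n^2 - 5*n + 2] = -9*n^2 + 8*n - 5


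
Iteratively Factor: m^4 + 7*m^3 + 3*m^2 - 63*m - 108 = (m + 4)*(m^3 + 3*m^2 - 9*m - 27) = (m - 3)*(m + 4)*(m^2 + 6*m + 9) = (m - 3)*(m + 3)*(m + 4)*(m + 3)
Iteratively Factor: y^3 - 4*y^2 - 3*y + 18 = (y - 3)*(y^2 - y - 6) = (y - 3)^2*(y + 2)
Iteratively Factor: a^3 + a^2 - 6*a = (a - 2)*(a^2 + 3*a) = a*(a - 2)*(a + 3)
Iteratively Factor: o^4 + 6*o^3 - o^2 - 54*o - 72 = (o + 3)*(o^3 + 3*o^2 - 10*o - 24) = (o + 3)*(o + 4)*(o^2 - o - 6) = (o + 2)*(o + 3)*(o + 4)*(o - 3)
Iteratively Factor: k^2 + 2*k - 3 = (k - 1)*(k + 3)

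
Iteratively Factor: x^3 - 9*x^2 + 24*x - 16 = (x - 4)*(x^2 - 5*x + 4) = (x - 4)^2*(x - 1)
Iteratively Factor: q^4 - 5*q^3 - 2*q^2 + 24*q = (q - 4)*(q^3 - q^2 - 6*q) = q*(q - 4)*(q^2 - q - 6) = q*(q - 4)*(q + 2)*(q - 3)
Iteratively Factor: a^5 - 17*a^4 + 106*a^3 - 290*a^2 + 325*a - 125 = (a - 1)*(a^4 - 16*a^3 + 90*a^2 - 200*a + 125) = (a - 5)*(a - 1)*(a^3 - 11*a^2 + 35*a - 25) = (a - 5)*(a - 1)^2*(a^2 - 10*a + 25) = (a - 5)^2*(a - 1)^2*(a - 5)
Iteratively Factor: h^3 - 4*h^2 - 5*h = (h + 1)*(h^2 - 5*h) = (h - 5)*(h + 1)*(h)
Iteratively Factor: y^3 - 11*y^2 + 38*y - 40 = (y - 5)*(y^2 - 6*y + 8) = (y - 5)*(y - 2)*(y - 4)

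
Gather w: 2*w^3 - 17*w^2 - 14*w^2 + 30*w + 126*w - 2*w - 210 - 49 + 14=2*w^3 - 31*w^2 + 154*w - 245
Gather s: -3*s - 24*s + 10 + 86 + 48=144 - 27*s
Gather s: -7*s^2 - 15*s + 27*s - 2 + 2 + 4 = -7*s^2 + 12*s + 4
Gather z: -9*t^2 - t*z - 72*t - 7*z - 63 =-9*t^2 - 72*t + z*(-t - 7) - 63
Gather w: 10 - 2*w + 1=11 - 2*w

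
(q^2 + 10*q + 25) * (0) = 0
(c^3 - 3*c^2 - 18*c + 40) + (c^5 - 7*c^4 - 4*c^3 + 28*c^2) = c^5 - 7*c^4 - 3*c^3 + 25*c^2 - 18*c + 40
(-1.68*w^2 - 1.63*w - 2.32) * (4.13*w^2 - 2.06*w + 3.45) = -6.9384*w^4 - 3.2711*w^3 - 12.0198*w^2 - 0.8443*w - 8.004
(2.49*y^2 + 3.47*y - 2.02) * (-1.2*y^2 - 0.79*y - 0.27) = -2.988*y^4 - 6.1311*y^3 - 0.989600000000001*y^2 + 0.6589*y + 0.5454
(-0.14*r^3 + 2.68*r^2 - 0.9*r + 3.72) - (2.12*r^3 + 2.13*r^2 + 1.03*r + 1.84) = -2.26*r^3 + 0.55*r^2 - 1.93*r + 1.88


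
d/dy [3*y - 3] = 3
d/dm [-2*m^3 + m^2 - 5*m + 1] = -6*m^2 + 2*m - 5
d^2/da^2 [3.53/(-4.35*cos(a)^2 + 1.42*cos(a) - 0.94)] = (267.1857*(1 - cos(a)^2)^2 - 174.43848*cos(a)^3 + 82.9740619999999*cos(a)^2 + 217.3087415*cos(a) + 27.2560125*cos(3*a) - 252.553144)/(4.35*cos(a)^2 - 1.42*cos(a) + 0.94)^3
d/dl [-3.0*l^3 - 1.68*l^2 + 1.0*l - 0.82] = -9.0*l^2 - 3.36*l + 1.0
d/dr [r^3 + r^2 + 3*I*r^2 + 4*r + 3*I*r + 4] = 3*r^2 + r*(2 + 6*I) + 4 + 3*I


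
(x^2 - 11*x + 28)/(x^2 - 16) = (x - 7)/(x + 4)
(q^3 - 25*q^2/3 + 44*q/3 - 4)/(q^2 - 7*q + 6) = (3*q^2 - 7*q + 2)/(3*(q - 1))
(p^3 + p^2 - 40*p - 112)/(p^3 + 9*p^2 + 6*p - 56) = (p^2 - 3*p - 28)/(p^2 + 5*p - 14)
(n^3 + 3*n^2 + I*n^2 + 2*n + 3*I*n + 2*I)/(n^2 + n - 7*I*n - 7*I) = (n^2 + n*(2 + I) + 2*I)/(n - 7*I)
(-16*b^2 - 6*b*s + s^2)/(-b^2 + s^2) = (16*b^2 + 6*b*s - s^2)/(b^2 - s^2)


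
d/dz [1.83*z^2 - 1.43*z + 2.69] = 3.66*z - 1.43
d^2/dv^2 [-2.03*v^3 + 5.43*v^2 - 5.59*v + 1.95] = 10.86 - 12.18*v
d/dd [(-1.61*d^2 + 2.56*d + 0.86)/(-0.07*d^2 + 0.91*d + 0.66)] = (-1.2859*d^2 - 2.0048*d + 0.907)/(0.0049*d^4 - 0.1274*d^3 + 0.7357*d^2 + 1.2012*d + 0.4356)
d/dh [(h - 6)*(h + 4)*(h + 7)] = 3*h^2 + 10*h - 38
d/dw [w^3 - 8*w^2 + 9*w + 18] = 3*w^2 - 16*w + 9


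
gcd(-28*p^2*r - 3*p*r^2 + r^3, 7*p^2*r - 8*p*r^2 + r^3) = 7*p*r - r^2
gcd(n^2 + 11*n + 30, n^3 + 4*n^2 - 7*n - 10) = n + 5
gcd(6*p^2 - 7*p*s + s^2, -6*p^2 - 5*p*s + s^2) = 6*p - s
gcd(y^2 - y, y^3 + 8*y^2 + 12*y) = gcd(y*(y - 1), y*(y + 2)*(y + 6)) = y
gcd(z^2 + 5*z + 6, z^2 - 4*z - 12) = z + 2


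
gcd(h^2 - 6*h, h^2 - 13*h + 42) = h - 6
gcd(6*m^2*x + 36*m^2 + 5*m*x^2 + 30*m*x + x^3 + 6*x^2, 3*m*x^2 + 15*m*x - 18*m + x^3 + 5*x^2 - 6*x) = 3*m*x + 18*m + x^2 + 6*x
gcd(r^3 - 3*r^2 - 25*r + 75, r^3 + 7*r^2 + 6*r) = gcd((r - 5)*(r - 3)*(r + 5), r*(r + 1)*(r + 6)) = 1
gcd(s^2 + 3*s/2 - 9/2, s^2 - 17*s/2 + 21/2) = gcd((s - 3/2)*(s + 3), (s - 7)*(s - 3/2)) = s - 3/2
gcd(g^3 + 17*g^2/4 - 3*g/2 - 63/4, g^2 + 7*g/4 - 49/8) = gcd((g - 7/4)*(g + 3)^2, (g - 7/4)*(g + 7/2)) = g - 7/4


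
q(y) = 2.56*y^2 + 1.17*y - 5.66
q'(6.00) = 31.89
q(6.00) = 93.52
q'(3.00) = 16.53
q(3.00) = 20.89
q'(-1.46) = -6.31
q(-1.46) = -1.91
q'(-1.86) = -8.35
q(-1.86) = 1.02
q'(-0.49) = -1.34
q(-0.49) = -5.62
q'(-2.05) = -9.33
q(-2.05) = 2.70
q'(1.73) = 10.03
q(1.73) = 4.03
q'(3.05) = 16.79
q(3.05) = 21.72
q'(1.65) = 9.62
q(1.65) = 3.24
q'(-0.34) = -0.57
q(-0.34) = -5.76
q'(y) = 5.12*y + 1.17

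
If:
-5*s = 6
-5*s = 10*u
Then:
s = -6/5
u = 3/5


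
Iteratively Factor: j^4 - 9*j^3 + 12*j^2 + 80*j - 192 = (j - 4)*(j^3 - 5*j^2 - 8*j + 48) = (j - 4)*(j + 3)*(j^2 - 8*j + 16) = (j - 4)^2*(j + 3)*(j - 4)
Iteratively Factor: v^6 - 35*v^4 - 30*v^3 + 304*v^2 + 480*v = (v)*(v^5 - 35*v^3 - 30*v^2 + 304*v + 480) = v*(v + 3)*(v^4 - 3*v^3 - 26*v^2 + 48*v + 160) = v*(v - 4)*(v + 3)*(v^3 + v^2 - 22*v - 40) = v*(v - 4)*(v + 3)*(v + 4)*(v^2 - 3*v - 10) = v*(v - 5)*(v - 4)*(v + 3)*(v + 4)*(v + 2)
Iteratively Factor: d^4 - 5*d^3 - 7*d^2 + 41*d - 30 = (d - 2)*(d^3 - 3*d^2 - 13*d + 15) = (d - 2)*(d - 1)*(d^2 - 2*d - 15) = (d - 2)*(d - 1)*(d + 3)*(d - 5)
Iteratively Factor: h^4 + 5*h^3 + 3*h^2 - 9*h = (h)*(h^3 + 5*h^2 + 3*h - 9) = h*(h + 3)*(h^2 + 2*h - 3) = h*(h + 3)^2*(h - 1)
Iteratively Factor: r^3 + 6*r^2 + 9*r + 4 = (r + 1)*(r^2 + 5*r + 4) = (r + 1)^2*(r + 4)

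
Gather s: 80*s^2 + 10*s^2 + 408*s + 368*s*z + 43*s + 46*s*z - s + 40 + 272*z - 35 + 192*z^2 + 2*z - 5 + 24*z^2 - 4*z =90*s^2 + s*(414*z + 450) + 216*z^2 + 270*z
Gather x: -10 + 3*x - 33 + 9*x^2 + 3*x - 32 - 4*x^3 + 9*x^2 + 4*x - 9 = -4*x^3 + 18*x^2 + 10*x - 84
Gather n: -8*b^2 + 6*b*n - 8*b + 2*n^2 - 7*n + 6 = -8*b^2 - 8*b + 2*n^2 + n*(6*b - 7) + 6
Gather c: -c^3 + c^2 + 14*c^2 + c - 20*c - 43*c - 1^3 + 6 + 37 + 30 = -c^3 + 15*c^2 - 62*c + 72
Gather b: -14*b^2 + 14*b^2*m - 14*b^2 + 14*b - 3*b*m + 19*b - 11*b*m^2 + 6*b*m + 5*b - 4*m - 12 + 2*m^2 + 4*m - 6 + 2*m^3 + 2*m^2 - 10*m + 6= b^2*(14*m - 28) + b*(-11*m^2 + 3*m + 38) + 2*m^3 + 4*m^2 - 10*m - 12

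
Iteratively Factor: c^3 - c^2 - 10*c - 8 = (c + 1)*(c^2 - 2*c - 8) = (c - 4)*(c + 1)*(c + 2)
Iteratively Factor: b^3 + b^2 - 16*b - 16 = (b + 4)*(b^2 - 3*b - 4) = (b + 1)*(b + 4)*(b - 4)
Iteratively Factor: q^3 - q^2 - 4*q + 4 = (q + 2)*(q^2 - 3*q + 2) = (q - 2)*(q + 2)*(q - 1)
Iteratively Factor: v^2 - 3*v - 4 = (v - 4)*(v + 1)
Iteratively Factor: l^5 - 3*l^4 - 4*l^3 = (l)*(l^4 - 3*l^3 - 4*l^2) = l^2*(l^3 - 3*l^2 - 4*l) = l^2*(l + 1)*(l^2 - 4*l) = l^3*(l + 1)*(l - 4)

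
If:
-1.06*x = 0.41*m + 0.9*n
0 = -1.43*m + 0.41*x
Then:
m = 0.286713286713287*x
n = -1.30839160839161*x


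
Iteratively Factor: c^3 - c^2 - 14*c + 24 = (c - 3)*(c^2 + 2*c - 8) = (c - 3)*(c - 2)*(c + 4)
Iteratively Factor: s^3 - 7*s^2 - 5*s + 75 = (s - 5)*(s^2 - 2*s - 15) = (s - 5)^2*(s + 3)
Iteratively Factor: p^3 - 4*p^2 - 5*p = (p + 1)*(p^2 - 5*p) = (p - 5)*(p + 1)*(p)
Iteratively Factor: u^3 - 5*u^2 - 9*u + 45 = (u - 5)*(u^2 - 9) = (u - 5)*(u - 3)*(u + 3)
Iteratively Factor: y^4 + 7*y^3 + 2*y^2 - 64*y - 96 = (y + 4)*(y^3 + 3*y^2 - 10*y - 24) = (y + 4)^2*(y^2 - y - 6) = (y + 2)*(y + 4)^2*(y - 3)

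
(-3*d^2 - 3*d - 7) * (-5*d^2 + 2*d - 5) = 15*d^4 + 9*d^3 + 44*d^2 + d + 35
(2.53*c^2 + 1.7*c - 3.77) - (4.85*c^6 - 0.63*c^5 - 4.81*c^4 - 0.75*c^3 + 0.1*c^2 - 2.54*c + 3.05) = -4.85*c^6 + 0.63*c^5 + 4.81*c^4 + 0.75*c^3 + 2.43*c^2 + 4.24*c - 6.82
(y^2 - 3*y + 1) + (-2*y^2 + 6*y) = -y^2 + 3*y + 1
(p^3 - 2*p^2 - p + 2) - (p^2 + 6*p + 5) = p^3 - 3*p^2 - 7*p - 3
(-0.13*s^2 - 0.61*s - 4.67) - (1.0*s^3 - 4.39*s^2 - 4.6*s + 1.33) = -1.0*s^3 + 4.26*s^2 + 3.99*s - 6.0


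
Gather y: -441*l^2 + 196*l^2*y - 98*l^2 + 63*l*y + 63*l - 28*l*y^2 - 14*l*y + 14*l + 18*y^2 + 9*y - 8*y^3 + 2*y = -539*l^2 + 77*l - 8*y^3 + y^2*(18 - 28*l) + y*(196*l^2 + 49*l + 11)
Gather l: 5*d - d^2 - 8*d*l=-d^2 - 8*d*l + 5*d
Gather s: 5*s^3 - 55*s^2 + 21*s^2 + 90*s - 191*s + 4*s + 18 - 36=5*s^3 - 34*s^2 - 97*s - 18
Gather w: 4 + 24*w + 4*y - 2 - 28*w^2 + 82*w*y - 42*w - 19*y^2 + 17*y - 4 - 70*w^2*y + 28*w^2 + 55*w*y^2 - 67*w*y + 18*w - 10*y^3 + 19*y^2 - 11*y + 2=-70*w^2*y + w*(55*y^2 + 15*y) - 10*y^3 + 10*y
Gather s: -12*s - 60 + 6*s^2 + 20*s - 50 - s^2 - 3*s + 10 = 5*s^2 + 5*s - 100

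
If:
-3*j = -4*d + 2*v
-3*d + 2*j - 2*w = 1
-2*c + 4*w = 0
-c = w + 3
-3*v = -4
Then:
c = -2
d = -7/3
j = -4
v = 4/3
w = -1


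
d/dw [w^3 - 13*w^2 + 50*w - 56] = 3*w^2 - 26*w + 50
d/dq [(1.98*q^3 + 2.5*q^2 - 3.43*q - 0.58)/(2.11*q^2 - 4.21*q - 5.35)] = (4.1778*q^4 - 16.6716*q^3 - 35.0667*q^2 - 24.3024*q + 15.9087)/(4.4521*q^4 - 17.7662*q^3 - 4.8529*q^2 + 45.047*q + 28.6225)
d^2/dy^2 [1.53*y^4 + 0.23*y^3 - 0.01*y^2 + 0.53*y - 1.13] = 18.36*y^2 + 1.38*y - 0.02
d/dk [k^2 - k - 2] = 2*k - 1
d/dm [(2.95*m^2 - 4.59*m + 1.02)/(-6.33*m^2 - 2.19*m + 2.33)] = (-35.5152*m^2 + 26.6602*m - 8.4609)/(40.0689*m^4 + 27.7254*m^3 - 24.7017*m^2 - 10.2054*m + 5.4289)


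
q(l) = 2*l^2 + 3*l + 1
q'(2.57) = 13.28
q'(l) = 4*l + 3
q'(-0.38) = 1.48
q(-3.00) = 10.00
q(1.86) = 13.50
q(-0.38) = 0.15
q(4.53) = 55.63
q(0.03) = 1.09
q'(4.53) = 21.12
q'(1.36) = 8.44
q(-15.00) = 406.00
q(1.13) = 6.94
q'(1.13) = 7.52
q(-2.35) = 5.00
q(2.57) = 21.92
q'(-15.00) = -57.00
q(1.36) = 8.78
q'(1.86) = 10.44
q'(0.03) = 3.12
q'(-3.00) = -9.00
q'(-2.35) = -6.40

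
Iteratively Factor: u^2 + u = (u)*(u + 1)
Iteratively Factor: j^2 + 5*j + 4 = (j + 4)*(j + 1)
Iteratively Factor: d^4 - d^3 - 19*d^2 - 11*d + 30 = (d - 1)*(d^3 - 19*d - 30) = (d - 1)*(d + 3)*(d^2 - 3*d - 10) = (d - 5)*(d - 1)*(d + 3)*(d + 2)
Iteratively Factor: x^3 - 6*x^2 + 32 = (x - 4)*(x^2 - 2*x - 8) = (x - 4)*(x + 2)*(x - 4)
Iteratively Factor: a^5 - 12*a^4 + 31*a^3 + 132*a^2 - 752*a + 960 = (a - 5)*(a^4 - 7*a^3 - 4*a^2 + 112*a - 192) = (a - 5)*(a - 3)*(a^3 - 4*a^2 - 16*a + 64) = (a - 5)*(a - 4)*(a - 3)*(a^2 - 16) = (a - 5)*(a - 4)^2*(a - 3)*(a + 4)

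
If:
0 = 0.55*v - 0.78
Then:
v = 1.42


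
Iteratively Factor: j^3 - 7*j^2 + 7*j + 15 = (j - 3)*(j^2 - 4*j - 5) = (j - 3)*(j + 1)*(j - 5)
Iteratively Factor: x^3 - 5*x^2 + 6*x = (x - 2)*(x^2 - 3*x) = (x - 3)*(x - 2)*(x)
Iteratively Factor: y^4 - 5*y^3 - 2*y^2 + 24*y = (y - 4)*(y^3 - y^2 - 6*y) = y*(y - 4)*(y^2 - y - 6) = y*(y - 4)*(y - 3)*(y + 2)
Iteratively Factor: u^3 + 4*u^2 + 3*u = (u + 1)*(u^2 + 3*u) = (u + 1)*(u + 3)*(u)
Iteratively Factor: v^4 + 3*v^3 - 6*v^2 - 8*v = (v - 2)*(v^3 + 5*v^2 + 4*v) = (v - 2)*(v + 1)*(v^2 + 4*v) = v*(v - 2)*(v + 1)*(v + 4)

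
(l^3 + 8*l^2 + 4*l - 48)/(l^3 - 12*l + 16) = (l + 6)/(l - 2)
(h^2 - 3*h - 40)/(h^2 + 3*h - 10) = (h - 8)/(h - 2)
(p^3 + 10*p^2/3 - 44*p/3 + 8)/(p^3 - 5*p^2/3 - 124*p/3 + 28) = (p - 2)/(p - 7)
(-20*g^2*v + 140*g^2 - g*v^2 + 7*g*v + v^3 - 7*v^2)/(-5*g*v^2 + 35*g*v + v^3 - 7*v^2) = (4*g + v)/v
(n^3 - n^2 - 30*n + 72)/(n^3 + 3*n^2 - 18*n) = (n - 4)/n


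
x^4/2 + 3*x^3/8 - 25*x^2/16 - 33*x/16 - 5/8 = (x/2 + 1/4)*(x - 2)*(x + 1)*(x + 5/4)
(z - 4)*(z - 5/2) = z^2 - 13*z/2 + 10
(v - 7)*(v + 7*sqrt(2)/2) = v^2 - 7*v + 7*sqrt(2)*v/2 - 49*sqrt(2)/2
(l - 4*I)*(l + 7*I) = l^2 + 3*I*l + 28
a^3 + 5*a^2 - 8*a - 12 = (a - 2)*(a + 1)*(a + 6)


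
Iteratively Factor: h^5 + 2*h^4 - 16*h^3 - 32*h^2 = (h - 4)*(h^4 + 6*h^3 + 8*h^2) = h*(h - 4)*(h^3 + 6*h^2 + 8*h) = h*(h - 4)*(h + 4)*(h^2 + 2*h) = h*(h - 4)*(h + 2)*(h + 4)*(h)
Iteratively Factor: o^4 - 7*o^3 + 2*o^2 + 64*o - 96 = (o - 4)*(o^3 - 3*o^2 - 10*o + 24) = (o - 4)^2*(o^2 + o - 6) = (o - 4)^2*(o + 3)*(o - 2)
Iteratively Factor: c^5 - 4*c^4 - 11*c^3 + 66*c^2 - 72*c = (c - 3)*(c^4 - c^3 - 14*c^2 + 24*c) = (c - 3)*(c - 2)*(c^3 + c^2 - 12*c) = (c - 3)*(c - 2)*(c + 4)*(c^2 - 3*c) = (c - 3)^2*(c - 2)*(c + 4)*(c)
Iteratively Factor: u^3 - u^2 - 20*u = (u)*(u^2 - u - 20) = u*(u - 5)*(u + 4)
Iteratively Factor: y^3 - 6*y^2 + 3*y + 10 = (y - 2)*(y^2 - 4*y - 5) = (y - 2)*(y + 1)*(y - 5)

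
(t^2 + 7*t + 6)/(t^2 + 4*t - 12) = (t + 1)/(t - 2)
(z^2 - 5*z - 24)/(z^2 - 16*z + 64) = (z + 3)/(z - 8)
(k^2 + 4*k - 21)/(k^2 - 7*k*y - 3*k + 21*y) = (-k - 7)/(-k + 7*y)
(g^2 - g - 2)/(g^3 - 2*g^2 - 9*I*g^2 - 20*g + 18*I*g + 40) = (g + 1)/(g^2 - 9*I*g - 20)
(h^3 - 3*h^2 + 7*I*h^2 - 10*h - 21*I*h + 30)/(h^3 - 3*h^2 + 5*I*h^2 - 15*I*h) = (h + 2*I)/h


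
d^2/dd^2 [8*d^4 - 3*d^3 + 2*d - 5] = 6*d*(16*d - 3)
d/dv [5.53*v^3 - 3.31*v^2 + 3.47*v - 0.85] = 16.59*v^2 - 6.62*v + 3.47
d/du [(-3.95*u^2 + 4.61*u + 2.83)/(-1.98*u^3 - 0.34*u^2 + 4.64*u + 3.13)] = (-7.821*u^4 + 18.2556*u^3 + 0.0495999999999981*u^2 - 22.8026*u + 1.2981)/(3.9204*u^6 + 1.3464*u^5 - 18.2588*u^4 - 15.55*u^3 + 19.4012*u^2 + 29.0464*u + 9.7969)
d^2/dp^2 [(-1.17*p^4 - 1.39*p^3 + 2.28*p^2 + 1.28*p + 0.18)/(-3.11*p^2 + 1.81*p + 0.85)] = (22.632714*p^6 - 39.516282*p^5 + 4.44085200000004*p^4 - 5.17206400000003*p^3 - 23.633958*p^2 - 8.197002*p - 1.487096)/(30.080231*p^6 - 52.519503*p^5 + 5.90215800000001*p^4 + 22.778669*p^3 - 1.61313*p^2 - 3.923175*p - 0.614125)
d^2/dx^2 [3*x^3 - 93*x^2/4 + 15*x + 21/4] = 18*x - 93/2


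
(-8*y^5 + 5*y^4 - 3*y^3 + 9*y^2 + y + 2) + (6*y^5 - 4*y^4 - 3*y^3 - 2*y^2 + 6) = -2*y^5 + y^4 - 6*y^3 + 7*y^2 + y + 8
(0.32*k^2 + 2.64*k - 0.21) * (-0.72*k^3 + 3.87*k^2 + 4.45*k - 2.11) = -0.2304*k^5 - 0.6624*k^4 + 11.792*k^3 + 10.2601*k^2 - 6.5049*k + 0.4431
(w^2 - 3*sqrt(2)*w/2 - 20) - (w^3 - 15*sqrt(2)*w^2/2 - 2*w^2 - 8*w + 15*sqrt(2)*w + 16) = -w^3 + 3*w^2 + 15*sqrt(2)*w^2/2 - 33*sqrt(2)*w/2 + 8*w - 36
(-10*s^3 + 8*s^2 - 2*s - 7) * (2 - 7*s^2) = 70*s^5 - 56*s^4 - 6*s^3 + 65*s^2 - 4*s - 14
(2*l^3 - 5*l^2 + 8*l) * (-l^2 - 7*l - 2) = -2*l^5 - 9*l^4 + 23*l^3 - 46*l^2 - 16*l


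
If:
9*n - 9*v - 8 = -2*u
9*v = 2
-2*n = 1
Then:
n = -1/2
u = 29/4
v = 2/9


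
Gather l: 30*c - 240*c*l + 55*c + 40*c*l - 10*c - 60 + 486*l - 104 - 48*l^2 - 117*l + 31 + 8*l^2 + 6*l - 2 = 75*c - 40*l^2 + l*(375 - 200*c) - 135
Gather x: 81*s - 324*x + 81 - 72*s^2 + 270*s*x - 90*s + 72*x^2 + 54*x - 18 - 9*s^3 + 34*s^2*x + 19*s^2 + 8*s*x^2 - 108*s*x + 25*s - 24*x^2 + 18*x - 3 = -9*s^3 - 53*s^2 + 16*s + x^2*(8*s + 48) + x*(34*s^2 + 162*s - 252) + 60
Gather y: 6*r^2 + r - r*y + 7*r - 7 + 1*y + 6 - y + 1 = 6*r^2 - r*y + 8*r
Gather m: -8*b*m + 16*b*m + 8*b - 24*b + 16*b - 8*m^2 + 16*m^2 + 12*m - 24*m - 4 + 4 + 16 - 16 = 8*m^2 + m*(8*b - 12)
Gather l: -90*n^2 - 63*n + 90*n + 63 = -90*n^2 + 27*n + 63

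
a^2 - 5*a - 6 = (a - 6)*(a + 1)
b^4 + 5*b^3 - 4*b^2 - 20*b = b*(b - 2)*(b + 2)*(b + 5)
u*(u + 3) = u^2 + 3*u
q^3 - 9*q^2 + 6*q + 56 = (q - 7)*(q - 4)*(q + 2)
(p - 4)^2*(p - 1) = p^3 - 9*p^2 + 24*p - 16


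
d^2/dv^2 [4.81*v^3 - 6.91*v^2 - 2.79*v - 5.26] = 28.86*v - 13.82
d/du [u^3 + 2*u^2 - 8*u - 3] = 3*u^2 + 4*u - 8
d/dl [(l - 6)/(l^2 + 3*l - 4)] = (-l^2 + 12*l + 14)/(l^4 + 6*l^3 + l^2 - 24*l + 16)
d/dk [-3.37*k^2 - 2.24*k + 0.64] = -6.74*k - 2.24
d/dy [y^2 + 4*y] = 2*y + 4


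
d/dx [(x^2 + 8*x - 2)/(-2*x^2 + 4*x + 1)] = 2*(10*x^2 - 3*x + 8)/(4*x^4 - 16*x^3 + 12*x^2 + 8*x + 1)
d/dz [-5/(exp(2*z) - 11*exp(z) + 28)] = (10*exp(z) - 55)*exp(z)/(exp(2*z) - 11*exp(z) + 28)^2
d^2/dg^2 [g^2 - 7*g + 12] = 2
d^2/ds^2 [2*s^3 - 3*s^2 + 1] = 12*s - 6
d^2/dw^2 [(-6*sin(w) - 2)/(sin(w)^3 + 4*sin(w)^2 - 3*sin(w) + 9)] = 2*(12*sin(w)^7 + 45*sin(w)^6 + 110*sin(w)^5 - 341*sin(w)^4 - 943*sin(w)^3 + 192*sin(w)^2 + 1044*sin(w) - 108)/(sin(w)^3 + 4*sin(w)^2 - 3*sin(w) + 9)^3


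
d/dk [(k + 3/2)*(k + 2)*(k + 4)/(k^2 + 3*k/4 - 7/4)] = 2*(8*k^4 + 12*k^3 - 133*k^2 - 402*k - 310)/(16*k^4 + 24*k^3 - 47*k^2 - 42*k + 49)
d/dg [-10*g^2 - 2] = -20*g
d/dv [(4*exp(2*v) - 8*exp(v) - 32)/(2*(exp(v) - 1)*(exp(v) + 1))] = 4*(exp(2*v) + 7*exp(v) + 1)*exp(v)/(exp(4*v) - 2*exp(2*v) + 1)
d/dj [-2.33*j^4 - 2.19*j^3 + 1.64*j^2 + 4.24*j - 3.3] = -9.32*j^3 - 6.57*j^2 + 3.28*j + 4.24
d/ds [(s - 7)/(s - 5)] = 2/(s - 5)^2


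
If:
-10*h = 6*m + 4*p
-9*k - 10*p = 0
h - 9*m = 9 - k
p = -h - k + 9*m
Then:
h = 53/16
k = 10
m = 23/48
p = -9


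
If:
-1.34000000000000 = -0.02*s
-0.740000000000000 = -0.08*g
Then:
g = 9.25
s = 67.00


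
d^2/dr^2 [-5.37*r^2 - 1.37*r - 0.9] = -10.7400000000000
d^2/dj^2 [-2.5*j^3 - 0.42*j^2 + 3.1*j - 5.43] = -15.0*j - 0.84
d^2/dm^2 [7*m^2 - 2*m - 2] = 14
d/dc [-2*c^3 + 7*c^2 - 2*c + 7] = -6*c^2 + 14*c - 2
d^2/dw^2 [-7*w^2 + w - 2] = -14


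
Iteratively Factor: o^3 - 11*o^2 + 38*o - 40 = (o - 2)*(o^2 - 9*o + 20) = (o - 5)*(o - 2)*(o - 4)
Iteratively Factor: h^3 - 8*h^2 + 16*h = (h - 4)*(h^2 - 4*h) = (h - 4)^2*(h)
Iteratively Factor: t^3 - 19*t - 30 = (t + 2)*(t^2 - 2*t - 15) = (t - 5)*(t + 2)*(t + 3)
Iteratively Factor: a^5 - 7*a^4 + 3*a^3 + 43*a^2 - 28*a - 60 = (a + 1)*(a^4 - 8*a^3 + 11*a^2 + 32*a - 60) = (a - 5)*(a + 1)*(a^3 - 3*a^2 - 4*a + 12) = (a - 5)*(a - 2)*(a + 1)*(a^2 - a - 6) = (a - 5)*(a - 2)*(a + 1)*(a + 2)*(a - 3)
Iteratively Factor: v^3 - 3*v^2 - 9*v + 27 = (v + 3)*(v^2 - 6*v + 9) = (v - 3)*(v + 3)*(v - 3)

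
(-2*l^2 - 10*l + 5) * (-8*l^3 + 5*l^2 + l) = 16*l^5 + 70*l^4 - 92*l^3 + 15*l^2 + 5*l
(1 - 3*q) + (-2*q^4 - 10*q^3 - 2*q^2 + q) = -2*q^4 - 10*q^3 - 2*q^2 - 2*q + 1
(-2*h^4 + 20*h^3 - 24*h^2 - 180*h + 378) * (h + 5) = -2*h^5 + 10*h^4 + 76*h^3 - 300*h^2 - 522*h + 1890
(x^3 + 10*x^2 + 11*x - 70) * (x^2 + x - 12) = x^5 + 11*x^4 + 9*x^3 - 179*x^2 - 202*x + 840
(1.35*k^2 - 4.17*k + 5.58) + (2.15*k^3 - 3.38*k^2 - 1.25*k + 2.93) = 2.15*k^3 - 2.03*k^2 - 5.42*k + 8.51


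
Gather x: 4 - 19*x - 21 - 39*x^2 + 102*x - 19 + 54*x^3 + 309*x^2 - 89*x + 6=54*x^3 + 270*x^2 - 6*x - 30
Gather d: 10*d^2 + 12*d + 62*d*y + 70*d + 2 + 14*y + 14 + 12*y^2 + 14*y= 10*d^2 + d*(62*y + 82) + 12*y^2 + 28*y + 16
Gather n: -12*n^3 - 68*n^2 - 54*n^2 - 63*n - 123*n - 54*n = -12*n^3 - 122*n^2 - 240*n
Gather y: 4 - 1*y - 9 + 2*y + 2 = y - 3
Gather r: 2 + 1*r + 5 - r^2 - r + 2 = 9 - r^2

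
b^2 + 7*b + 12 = (b + 3)*(b + 4)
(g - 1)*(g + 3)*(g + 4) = g^3 + 6*g^2 + 5*g - 12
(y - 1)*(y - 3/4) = y^2 - 7*y/4 + 3/4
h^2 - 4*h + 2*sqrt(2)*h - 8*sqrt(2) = (h - 4)*(h + 2*sqrt(2))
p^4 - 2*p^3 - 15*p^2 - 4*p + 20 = (p - 5)*(p - 1)*(p + 2)^2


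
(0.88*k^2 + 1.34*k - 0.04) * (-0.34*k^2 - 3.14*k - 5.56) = -0.2992*k^4 - 3.2188*k^3 - 9.0868*k^2 - 7.3248*k + 0.2224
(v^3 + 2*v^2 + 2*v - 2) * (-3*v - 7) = -3*v^4 - 13*v^3 - 20*v^2 - 8*v + 14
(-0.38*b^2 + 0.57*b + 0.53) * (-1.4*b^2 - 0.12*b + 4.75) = 0.532*b^4 - 0.7524*b^3 - 2.6154*b^2 + 2.6439*b + 2.5175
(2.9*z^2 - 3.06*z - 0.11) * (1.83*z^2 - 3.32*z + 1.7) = 5.307*z^4 - 15.2278*z^3 + 14.8879*z^2 - 4.8368*z - 0.187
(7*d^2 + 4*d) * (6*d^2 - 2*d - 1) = 42*d^4 + 10*d^3 - 15*d^2 - 4*d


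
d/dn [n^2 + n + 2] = 2*n + 1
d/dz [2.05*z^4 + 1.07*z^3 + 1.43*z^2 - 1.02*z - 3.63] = 8.2*z^3 + 3.21*z^2 + 2.86*z - 1.02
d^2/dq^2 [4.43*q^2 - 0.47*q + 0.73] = 8.86000000000000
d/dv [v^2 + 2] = 2*v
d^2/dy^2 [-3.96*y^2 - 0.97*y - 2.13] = -7.92000000000000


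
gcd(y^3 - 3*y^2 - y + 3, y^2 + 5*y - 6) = y - 1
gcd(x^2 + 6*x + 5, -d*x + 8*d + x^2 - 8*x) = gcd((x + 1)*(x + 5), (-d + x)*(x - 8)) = 1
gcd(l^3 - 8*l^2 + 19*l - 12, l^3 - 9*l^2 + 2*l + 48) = l - 3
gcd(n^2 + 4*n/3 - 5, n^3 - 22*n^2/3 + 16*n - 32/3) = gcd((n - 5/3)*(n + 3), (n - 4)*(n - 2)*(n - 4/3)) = 1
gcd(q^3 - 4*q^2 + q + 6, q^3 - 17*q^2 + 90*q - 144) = q - 3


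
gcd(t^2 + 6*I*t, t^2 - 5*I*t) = t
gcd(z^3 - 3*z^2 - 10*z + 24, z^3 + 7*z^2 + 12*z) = z + 3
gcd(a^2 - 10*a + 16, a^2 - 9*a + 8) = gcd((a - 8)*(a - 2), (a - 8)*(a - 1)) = a - 8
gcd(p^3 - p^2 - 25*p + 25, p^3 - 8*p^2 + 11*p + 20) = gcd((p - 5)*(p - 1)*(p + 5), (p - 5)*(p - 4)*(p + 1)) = p - 5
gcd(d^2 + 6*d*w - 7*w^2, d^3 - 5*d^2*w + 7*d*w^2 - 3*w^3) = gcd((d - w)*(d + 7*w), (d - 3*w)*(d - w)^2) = -d + w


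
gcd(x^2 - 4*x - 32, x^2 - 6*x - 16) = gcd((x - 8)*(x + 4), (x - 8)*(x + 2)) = x - 8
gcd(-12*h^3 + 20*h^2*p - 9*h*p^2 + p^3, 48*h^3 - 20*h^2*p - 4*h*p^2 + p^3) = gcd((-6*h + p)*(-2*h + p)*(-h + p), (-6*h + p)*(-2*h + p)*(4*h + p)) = 12*h^2 - 8*h*p + p^2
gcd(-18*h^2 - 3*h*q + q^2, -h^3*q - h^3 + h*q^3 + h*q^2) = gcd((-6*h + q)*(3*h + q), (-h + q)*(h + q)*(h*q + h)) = 1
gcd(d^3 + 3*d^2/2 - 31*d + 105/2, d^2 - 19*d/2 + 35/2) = d - 5/2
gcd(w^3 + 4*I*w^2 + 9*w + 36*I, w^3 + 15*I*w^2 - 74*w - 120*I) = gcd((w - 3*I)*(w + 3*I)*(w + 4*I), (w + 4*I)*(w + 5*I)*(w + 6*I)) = w + 4*I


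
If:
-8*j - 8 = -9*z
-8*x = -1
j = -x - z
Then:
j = -73/136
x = 1/8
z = 7/17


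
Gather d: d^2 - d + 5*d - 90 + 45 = d^2 + 4*d - 45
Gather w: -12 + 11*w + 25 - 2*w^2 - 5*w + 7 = -2*w^2 + 6*w + 20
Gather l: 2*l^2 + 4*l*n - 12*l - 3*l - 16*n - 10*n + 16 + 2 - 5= 2*l^2 + l*(4*n - 15) - 26*n + 13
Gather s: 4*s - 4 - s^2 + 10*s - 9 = -s^2 + 14*s - 13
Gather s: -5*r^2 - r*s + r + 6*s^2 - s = -5*r^2 + r + 6*s^2 + s*(-r - 1)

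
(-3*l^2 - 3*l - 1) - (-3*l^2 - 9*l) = 6*l - 1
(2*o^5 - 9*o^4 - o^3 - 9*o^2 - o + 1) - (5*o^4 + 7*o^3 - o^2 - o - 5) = 2*o^5 - 14*o^4 - 8*o^3 - 8*o^2 + 6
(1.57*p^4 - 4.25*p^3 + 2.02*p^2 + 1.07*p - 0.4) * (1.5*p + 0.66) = 2.355*p^5 - 5.3388*p^4 + 0.225*p^3 + 2.9382*p^2 + 0.1062*p - 0.264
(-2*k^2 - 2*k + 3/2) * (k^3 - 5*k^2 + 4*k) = -2*k^5 + 8*k^4 + 7*k^3/2 - 31*k^2/2 + 6*k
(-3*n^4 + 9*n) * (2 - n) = 3*n^5 - 6*n^4 - 9*n^2 + 18*n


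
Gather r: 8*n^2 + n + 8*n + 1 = 8*n^2 + 9*n + 1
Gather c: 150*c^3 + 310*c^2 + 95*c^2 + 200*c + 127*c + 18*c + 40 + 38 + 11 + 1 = 150*c^3 + 405*c^2 + 345*c + 90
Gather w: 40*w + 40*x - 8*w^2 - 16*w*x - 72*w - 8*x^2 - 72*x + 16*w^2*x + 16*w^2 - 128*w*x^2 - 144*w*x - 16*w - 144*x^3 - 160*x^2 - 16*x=w^2*(16*x + 8) + w*(-128*x^2 - 160*x - 48) - 144*x^3 - 168*x^2 - 48*x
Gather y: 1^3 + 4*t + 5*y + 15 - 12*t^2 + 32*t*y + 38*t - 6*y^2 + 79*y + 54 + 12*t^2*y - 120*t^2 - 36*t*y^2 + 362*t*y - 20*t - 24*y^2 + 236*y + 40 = -132*t^2 + 22*t + y^2*(-36*t - 30) + y*(12*t^2 + 394*t + 320) + 110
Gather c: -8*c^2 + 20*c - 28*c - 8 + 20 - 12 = -8*c^2 - 8*c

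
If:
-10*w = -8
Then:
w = 4/5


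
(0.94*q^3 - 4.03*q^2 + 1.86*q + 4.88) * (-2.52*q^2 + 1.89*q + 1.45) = -2.3688*q^5 + 11.9322*q^4 - 10.9409*q^3 - 14.6257*q^2 + 11.9202*q + 7.076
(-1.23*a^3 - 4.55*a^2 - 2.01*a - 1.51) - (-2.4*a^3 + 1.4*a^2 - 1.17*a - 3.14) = 1.17*a^3 - 5.95*a^2 - 0.84*a + 1.63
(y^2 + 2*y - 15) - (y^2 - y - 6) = 3*y - 9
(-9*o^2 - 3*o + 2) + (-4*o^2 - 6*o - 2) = -13*o^2 - 9*o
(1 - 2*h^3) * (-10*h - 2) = 20*h^4 + 4*h^3 - 10*h - 2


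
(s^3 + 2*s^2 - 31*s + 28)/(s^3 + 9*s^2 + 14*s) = (s^2 - 5*s + 4)/(s*(s + 2))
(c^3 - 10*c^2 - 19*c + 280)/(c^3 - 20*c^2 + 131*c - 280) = (c + 5)/(c - 5)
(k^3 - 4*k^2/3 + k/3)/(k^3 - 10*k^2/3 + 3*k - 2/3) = k/(k - 2)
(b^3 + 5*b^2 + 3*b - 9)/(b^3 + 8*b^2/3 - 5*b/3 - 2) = 3*(b + 3)/(3*b + 2)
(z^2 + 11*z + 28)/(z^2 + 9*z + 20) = (z + 7)/(z + 5)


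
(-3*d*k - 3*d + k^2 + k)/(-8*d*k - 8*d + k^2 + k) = (3*d - k)/(8*d - k)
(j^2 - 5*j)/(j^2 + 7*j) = (j - 5)/(j + 7)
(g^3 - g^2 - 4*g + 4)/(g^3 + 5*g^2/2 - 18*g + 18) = 2*(g^2 + g - 2)/(2*g^2 + 9*g - 18)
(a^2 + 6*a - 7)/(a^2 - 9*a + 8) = (a + 7)/(a - 8)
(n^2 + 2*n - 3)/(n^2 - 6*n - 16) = (-n^2 - 2*n + 3)/(-n^2 + 6*n + 16)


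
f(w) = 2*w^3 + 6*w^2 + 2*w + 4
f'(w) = 6*w^2 + 12*w + 2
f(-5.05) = -110.66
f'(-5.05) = 94.42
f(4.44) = 306.22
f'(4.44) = 173.56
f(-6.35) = -278.86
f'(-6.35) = 167.74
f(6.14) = 705.43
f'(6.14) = 301.88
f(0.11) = 4.30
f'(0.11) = 3.39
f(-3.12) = -4.58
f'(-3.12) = 22.97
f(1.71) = 34.97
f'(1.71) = 40.06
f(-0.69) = 4.82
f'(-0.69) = -3.42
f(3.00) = 118.00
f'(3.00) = 92.00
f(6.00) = 664.00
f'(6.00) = 290.00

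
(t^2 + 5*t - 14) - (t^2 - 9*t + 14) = 14*t - 28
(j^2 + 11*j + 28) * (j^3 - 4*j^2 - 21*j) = j^5 + 7*j^4 - 37*j^3 - 343*j^2 - 588*j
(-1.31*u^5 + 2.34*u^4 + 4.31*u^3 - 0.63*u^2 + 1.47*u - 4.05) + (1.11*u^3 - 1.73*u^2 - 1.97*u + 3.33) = -1.31*u^5 + 2.34*u^4 + 5.42*u^3 - 2.36*u^2 - 0.5*u - 0.72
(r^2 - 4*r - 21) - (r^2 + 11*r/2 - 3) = -19*r/2 - 18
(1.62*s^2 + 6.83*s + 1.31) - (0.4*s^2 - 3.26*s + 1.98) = 1.22*s^2 + 10.09*s - 0.67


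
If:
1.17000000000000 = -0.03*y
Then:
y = -39.00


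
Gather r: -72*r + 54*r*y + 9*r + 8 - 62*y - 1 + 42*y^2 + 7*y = r*(54*y - 63) + 42*y^2 - 55*y + 7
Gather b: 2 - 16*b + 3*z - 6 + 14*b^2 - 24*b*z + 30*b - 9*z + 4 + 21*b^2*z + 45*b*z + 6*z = b^2*(21*z + 14) + b*(21*z + 14)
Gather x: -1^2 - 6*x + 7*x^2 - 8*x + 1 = 7*x^2 - 14*x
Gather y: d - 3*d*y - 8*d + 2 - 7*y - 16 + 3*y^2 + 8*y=-7*d + 3*y^2 + y*(1 - 3*d) - 14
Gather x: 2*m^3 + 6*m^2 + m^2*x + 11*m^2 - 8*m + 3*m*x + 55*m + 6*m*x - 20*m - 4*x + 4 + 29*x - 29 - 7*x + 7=2*m^3 + 17*m^2 + 27*m + x*(m^2 + 9*m + 18) - 18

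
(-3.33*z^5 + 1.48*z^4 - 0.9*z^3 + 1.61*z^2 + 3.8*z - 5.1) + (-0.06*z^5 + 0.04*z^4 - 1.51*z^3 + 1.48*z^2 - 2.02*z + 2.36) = -3.39*z^5 + 1.52*z^4 - 2.41*z^3 + 3.09*z^2 + 1.78*z - 2.74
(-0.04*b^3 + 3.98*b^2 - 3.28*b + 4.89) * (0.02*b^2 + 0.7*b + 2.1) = -0.0008*b^5 + 0.0516*b^4 + 2.6364*b^3 + 6.1598*b^2 - 3.465*b + 10.269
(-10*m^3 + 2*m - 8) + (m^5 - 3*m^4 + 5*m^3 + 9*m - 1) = m^5 - 3*m^4 - 5*m^3 + 11*m - 9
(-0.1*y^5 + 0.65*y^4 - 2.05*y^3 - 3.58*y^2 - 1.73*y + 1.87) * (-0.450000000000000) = 0.045*y^5 - 0.2925*y^4 + 0.9225*y^3 + 1.611*y^2 + 0.7785*y - 0.8415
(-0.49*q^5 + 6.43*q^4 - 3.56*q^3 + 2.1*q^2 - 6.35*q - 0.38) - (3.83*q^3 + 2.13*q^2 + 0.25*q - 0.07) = -0.49*q^5 + 6.43*q^4 - 7.39*q^3 - 0.0299999999999998*q^2 - 6.6*q - 0.31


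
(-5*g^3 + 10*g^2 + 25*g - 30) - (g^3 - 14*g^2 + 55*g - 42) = -6*g^3 + 24*g^2 - 30*g + 12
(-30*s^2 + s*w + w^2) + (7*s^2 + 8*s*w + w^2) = -23*s^2 + 9*s*w + 2*w^2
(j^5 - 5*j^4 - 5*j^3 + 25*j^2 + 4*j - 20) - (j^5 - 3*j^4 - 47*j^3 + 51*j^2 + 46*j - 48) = -2*j^4 + 42*j^3 - 26*j^2 - 42*j + 28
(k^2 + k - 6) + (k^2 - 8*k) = 2*k^2 - 7*k - 6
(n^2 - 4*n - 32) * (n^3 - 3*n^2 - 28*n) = n^5 - 7*n^4 - 48*n^3 + 208*n^2 + 896*n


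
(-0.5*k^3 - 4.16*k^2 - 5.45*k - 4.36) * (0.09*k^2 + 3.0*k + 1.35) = -0.045*k^5 - 1.8744*k^4 - 13.6455*k^3 - 22.3584*k^2 - 20.4375*k - 5.886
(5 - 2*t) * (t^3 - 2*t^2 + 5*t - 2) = -2*t^4 + 9*t^3 - 20*t^2 + 29*t - 10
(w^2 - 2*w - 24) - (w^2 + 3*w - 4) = -5*w - 20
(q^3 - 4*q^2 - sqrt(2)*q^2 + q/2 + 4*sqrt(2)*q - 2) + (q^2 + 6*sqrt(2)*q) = q^3 - 3*q^2 - sqrt(2)*q^2 + q/2 + 10*sqrt(2)*q - 2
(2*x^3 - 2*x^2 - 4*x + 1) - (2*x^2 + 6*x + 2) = 2*x^3 - 4*x^2 - 10*x - 1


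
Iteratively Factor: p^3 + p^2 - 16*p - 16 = (p + 1)*(p^2 - 16) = (p - 4)*(p + 1)*(p + 4)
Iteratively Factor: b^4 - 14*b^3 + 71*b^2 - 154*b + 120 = (b - 2)*(b^3 - 12*b^2 + 47*b - 60) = (b - 4)*(b - 2)*(b^2 - 8*b + 15) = (b - 4)*(b - 3)*(b - 2)*(b - 5)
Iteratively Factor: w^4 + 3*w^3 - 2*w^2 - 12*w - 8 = (w + 2)*(w^3 + w^2 - 4*w - 4) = (w + 1)*(w + 2)*(w^2 - 4) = (w - 2)*(w + 1)*(w + 2)*(w + 2)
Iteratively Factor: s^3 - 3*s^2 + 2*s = (s - 2)*(s^2 - s) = s*(s - 2)*(s - 1)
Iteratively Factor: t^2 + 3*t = (t + 3)*(t)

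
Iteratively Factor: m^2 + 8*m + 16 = (m + 4)*(m + 4)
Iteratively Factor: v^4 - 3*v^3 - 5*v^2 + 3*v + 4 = (v - 1)*(v^3 - 2*v^2 - 7*v - 4) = (v - 4)*(v - 1)*(v^2 + 2*v + 1) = (v - 4)*(v - 1)*(v + 1)*(v + 1)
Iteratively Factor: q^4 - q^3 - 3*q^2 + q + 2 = (q + 1)*(q^3 - 2*q^2 - q + 2) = (q - 1)*(q + 1)*(q^2 - q - 2) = (q - 1)*(q + 1)^2*(q - 2)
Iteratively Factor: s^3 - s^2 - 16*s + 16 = (s - 4)*(s^2 + 3*s - 4) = (s - 4)*(s + 4)*(s - 1)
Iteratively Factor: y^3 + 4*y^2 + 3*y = (y)*(y^2 + 4*y + 3) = y*(y + 1)*(y + 3)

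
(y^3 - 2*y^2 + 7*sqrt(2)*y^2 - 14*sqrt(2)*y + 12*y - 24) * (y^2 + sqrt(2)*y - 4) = y^5 - 2*y^4 + 8*sqrt(2)*y^4 - 16*sqrt(2)*y^3 + 22*y^3 - 44*y^2 - 16*sqrt(2)*y^2 - 48*y + 32*sqrt(2)*y + 96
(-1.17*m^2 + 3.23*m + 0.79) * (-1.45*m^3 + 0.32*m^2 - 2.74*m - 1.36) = 1.6965*m^5 - 5.0579*m^4 + 3.0939*m^3 - 7.0062*m^2 - 6.5574*m - 1.0744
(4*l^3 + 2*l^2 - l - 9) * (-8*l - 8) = -32*l^4 - 48*l^3 - 8*l^2 + 80*l + 72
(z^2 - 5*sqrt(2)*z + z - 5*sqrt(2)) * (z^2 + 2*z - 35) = z^4 - 5*sqrt(2)*z^3 + 3*z^3 - 33*z^2 - 15*sqrt(2)*z^2 - 35*z + 165*sqrt(2)*z + 175*sqrt(2)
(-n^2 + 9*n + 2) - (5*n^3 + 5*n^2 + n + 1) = -5*n^3 - 6*n^2 + 8*n + 1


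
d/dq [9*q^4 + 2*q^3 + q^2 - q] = 36*q^3 + 6*q^2 + 2*q - 1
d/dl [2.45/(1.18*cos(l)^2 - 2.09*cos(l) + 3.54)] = (5.782*cos(l) - 5.1205)*sin(l)/(1.18*cos(l)^2 - 2.09*cos(l) + 3.54)^2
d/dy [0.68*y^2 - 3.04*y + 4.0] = 1.36*y - 3.04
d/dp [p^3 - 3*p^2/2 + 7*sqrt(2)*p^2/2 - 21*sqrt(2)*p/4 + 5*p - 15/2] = 3*p^2 - 3*p + 7*sqrt(2)*p - 21*sqrt(2)/4 + 5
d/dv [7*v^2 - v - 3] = 14*v - 1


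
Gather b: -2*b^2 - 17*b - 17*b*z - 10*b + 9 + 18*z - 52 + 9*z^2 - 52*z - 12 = -2*b^2 + b*(-17*z - 27) + 9*z^2 - 34*z - 55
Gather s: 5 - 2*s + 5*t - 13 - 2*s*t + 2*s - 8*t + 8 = -2*s*t - 3*t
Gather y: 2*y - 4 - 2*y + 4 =0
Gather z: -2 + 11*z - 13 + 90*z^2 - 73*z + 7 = 90*z^2 - 62*z - 8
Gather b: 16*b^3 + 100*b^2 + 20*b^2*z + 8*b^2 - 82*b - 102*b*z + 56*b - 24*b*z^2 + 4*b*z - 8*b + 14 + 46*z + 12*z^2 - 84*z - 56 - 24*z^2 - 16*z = 16*b^3 + b^2*(20*z + 108) + b*(-24*z^2 - 98*z - 34) - 12*z^2 - 54*z - 42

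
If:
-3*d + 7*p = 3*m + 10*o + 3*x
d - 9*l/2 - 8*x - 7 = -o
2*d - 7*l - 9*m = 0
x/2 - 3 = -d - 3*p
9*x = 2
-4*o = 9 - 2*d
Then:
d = 2777/1242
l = -353/207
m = 10190/5589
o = -703/621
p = 811/3726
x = 2/9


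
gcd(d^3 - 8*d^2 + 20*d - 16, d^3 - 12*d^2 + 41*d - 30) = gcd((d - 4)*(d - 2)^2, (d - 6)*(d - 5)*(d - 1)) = 1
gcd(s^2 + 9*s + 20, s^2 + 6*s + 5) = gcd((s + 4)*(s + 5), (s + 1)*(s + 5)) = s + 5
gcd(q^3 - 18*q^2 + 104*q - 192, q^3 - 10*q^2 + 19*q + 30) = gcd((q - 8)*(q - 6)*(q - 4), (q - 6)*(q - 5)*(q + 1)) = q - 6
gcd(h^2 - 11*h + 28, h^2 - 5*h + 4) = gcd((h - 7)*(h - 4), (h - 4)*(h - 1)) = h - 4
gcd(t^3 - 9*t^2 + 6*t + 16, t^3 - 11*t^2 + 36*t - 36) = t - 2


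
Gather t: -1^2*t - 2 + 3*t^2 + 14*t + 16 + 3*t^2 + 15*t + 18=6*t^2 + 28*t + 32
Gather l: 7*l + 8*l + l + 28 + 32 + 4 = 16*l + 64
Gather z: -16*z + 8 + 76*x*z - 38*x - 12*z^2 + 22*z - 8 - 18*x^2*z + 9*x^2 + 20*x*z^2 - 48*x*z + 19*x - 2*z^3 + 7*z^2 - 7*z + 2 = 9*x^2 - 19*x - 2*z^3 + z^2*(20*x - 5) + z*(-18*x^2 + 28*x - 1) + 2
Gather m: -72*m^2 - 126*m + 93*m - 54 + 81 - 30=-72*m^2 - 33*m - 3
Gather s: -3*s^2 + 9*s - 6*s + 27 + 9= -3*s^2 + 3*s + 36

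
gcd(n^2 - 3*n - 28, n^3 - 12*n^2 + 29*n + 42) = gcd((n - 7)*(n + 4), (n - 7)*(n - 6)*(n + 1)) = n - 7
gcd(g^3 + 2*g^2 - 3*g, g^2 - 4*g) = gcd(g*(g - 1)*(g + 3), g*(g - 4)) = g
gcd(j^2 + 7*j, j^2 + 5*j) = j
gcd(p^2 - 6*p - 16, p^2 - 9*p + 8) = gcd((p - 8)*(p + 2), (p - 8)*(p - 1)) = p - 8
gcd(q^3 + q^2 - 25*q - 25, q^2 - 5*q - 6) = q + 1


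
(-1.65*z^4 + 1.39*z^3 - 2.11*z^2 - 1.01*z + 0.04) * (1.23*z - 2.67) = -2.0295*z^5 + 6.1152*z^4 - 6.3066*z^3 + 4.3914*z^2 + 2.7459*z - 0.1068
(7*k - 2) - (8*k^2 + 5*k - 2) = -8*k^2 + 2*k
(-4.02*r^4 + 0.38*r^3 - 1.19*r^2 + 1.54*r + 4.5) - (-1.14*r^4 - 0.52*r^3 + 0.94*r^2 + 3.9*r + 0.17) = -2.88*r^4 + 0.9*r^3 - 2.13*r^2 - 2.36*r + 4.33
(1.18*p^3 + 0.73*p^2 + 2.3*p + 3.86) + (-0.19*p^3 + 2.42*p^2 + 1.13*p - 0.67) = 0.99*p^3 + 3.15*p^2 + 3.43*p + 3.19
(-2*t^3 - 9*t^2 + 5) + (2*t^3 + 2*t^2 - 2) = 3 - 7*t^2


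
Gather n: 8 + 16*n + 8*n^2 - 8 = 8*n^2 + 16*n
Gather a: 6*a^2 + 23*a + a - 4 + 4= 6*a^2 + 24*a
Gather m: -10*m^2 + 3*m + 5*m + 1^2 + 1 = -10*m^2 + 8*m + 2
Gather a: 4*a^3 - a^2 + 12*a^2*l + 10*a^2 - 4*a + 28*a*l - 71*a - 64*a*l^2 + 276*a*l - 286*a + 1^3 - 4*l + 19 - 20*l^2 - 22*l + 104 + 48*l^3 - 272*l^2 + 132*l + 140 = 4*a^3 + a^2*(12*l + 9) + a*(-64*l^2 + 304*l - 361) + 48*l^3 - 292*l^2 + 106*l + 264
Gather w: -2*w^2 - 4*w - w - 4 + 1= -2*w^2 - 5*w - 3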